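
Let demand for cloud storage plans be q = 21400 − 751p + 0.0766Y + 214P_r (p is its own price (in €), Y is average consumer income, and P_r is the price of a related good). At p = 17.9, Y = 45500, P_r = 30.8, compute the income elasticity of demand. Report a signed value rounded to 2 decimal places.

0.19

At the given values, q = 21400 − 751(17.9) + 0.0766(45500) + 214(30.8) = 18033.6.
∂q/∂Y = 0.0766.
E = (0.0766) × (45500/18033.6) = 0.1932…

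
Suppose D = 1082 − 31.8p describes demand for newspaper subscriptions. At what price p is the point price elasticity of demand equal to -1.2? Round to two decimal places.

Ed = −31.8p/(1082 − 31.8p). Set this equal to -1.2:
31.8p = 1.2·(1082 − 31.8p) ⇒ 31.8p(1 + 1.2) = 1.2·1082
p = 1.2·1082 / (31.8·2.2) = 18.5591…

18.56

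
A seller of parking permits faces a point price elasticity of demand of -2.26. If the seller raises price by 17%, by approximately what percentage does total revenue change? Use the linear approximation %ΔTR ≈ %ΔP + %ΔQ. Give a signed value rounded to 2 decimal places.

%ΔQ ≈ Ed × %ΔP = (-2.26) × (+17%) = -38.4200%
%ΔTR ≈ %ΔP + %ΔQ = (+17%) + (-38.4200%) = -21.4200%

-21.42%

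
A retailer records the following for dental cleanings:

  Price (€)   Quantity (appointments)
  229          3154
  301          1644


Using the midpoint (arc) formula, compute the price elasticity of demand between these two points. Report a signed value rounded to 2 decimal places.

%ΔQ = (1644 − 3154) / [(3154 + 1644)/2] = -1510/2399 = -0.629428…
%ΔP = (301 − 229) / [(229 + 301)/2] = 72/265 = 0.271698…
Arc Ed = %ΔQ / %ΔP = (-1510/2399) / (72/265) = -2.3166…

-2.32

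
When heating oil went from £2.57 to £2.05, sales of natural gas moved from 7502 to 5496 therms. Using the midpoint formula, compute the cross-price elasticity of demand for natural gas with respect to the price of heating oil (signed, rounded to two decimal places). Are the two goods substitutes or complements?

%ΔQ_{natural gas} = (5496 − 7502)/avg = -2006/6499 = -0.308662…
%ΔP_{heating oil} = (2.05 − 2.57)/avg = -0.52/2.31 = -0.225108…
E_cross = (-2006/6499) / (-0.52/2.31) = 1.3711…
E_cross > 0 ⇒ the goods are substitutes.

1.37; substitutes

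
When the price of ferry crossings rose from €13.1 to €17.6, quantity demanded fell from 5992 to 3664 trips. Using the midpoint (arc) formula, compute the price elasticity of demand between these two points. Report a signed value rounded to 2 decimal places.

%ΔQ = (3664 − 5992) / [(5992 + 3664)/2] = -2328/4828 = -0.482187…
%ΔP = (17.6 − 13.1) / [(13.1 + 17.6)/2] = 4.5/15.35 = 0.293159…
Arc Ed = %ΔQ / %ΔP = (-2328/4828) / (4.5/15.35) = -1.6447…

-1.64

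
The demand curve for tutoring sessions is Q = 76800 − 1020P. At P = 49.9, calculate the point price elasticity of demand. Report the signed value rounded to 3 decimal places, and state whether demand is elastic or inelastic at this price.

-1.965; elastic

dQ/dP = −1020. At P = 49.9, Q = 76800 − 1020(49.9) = 25902.
Ed = (dQ/dP)·(P/Q) = −1020 × (49.9/25902) = -1.96502…
|Ed| = 1.965 > 1, so demand is elastic.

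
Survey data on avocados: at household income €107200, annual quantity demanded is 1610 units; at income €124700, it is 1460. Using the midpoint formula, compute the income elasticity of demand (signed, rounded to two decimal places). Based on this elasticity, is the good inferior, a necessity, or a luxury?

%ΔQ = (1460 − 1610)/[( 1610 + 1460)/2] = -150/1535 = -0.097719…
%ΔIncome = (124700 − 107200)/[( 107200 + 124700)/2] = 17500/115950 = 0.150927…
E_income = (-150/1535) / (17500/115950) = -0.6474…
E_income < 0 ⇒ inferior good.

-0.65; inferior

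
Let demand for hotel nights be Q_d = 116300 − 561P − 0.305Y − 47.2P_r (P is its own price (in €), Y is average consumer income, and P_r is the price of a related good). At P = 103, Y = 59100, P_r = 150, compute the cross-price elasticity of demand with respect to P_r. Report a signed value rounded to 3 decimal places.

-0.212

At the given values, Q_d = 116300 − 561(103) − 0.305(59100) − 47.2(150) = 33411.5.
∂Q_d/∂P_r = -47.2.
E = (-47.2) × (150/33411.5) = -0.21190…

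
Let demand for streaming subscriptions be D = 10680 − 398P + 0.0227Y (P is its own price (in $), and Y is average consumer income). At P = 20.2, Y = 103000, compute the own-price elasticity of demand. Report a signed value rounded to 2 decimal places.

-1.61

At the given values, D = 10680 − 398(20.2) + 0.0227(103000) = 4978.5.
∂D/∂P = −398.
E = (-398) × (20.2/4978.5) = -1.6148…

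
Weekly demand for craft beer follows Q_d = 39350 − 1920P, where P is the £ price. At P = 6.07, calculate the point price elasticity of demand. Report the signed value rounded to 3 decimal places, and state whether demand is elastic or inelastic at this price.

dQ_d/dP = −1920. At P = 6.07, Q_d = 39350 − 1920(6.07) = 27695.6.
Ed = (dQ_d/dP)·(P/Q_d) = −1920 × (6.07/27695.6) = -0.42080…
|Ed| = 0.421 < 1, so demand is inelastic.

-0.421; inelastic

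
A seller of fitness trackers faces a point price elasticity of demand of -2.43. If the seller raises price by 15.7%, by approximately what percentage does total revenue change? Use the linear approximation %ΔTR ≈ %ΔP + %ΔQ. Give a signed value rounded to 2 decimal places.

%ΔQ ≈ Ed × %ΔP = (-2.43) × (+15.7%) = -38.1510%
%ΔTR ≈ %ΔP + %ΔQ = (+15.7%) + (-38.1510%) = -22.4510%

-22.45%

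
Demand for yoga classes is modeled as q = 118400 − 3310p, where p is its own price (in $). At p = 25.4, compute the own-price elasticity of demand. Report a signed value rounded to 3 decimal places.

At the given values, q = 118400 − 3310(25.4) = 34326.
∂q/∂p = −3310.
E = (-3310) × (25.4/34326) = -2.44928…

-2.449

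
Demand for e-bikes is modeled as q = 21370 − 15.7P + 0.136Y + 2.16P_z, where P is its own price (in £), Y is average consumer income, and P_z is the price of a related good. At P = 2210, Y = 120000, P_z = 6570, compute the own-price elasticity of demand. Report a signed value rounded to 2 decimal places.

-2.02

At the given values, q = 21370 − 15.7(2210) + 0.136(120000) + 2.16(6570) = 17184.2.
∂q/∂P = −15.7.
E = (-15.7) × (2210/17184.2) = -2.0191…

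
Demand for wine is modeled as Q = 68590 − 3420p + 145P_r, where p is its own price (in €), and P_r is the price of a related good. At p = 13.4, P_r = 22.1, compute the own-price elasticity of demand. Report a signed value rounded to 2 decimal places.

-1.76

At the given values, Q = 68590 − 3420(13.4) + 145(22.1) = 25966.5.
∂Q/∂p = −3420.
E = (-3420) × (13.4/25966.5) = -1.7648…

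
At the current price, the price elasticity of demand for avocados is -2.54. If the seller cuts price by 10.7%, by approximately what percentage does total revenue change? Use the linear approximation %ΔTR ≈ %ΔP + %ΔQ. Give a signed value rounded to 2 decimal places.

+16.48%

%ΔQ ≈ Ed × %ΔP = (-2.54) × (-10.7%) = +27.1780%
%ΔTR ≈ %ΔP + %ΔQ = (-10.7%) + (+27.1780%) = +16.4780%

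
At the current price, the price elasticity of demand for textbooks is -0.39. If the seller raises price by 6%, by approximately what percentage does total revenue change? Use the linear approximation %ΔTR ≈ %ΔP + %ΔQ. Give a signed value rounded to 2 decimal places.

%ΔQ ≈ Ed × %ΔP = (-0.39) × (+6%) = -2.3400%
%ΔTR ≈ %ΔP + %ΔQ = (+6%) + (-2.3400%) = +3.6600%

+3.66%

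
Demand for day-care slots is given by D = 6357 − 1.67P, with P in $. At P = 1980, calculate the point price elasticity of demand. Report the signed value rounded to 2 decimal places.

dD/dP = −1.67. At P = 1980, D = 6357 − 1.67(1980) = 3050.4.
Ed = (dD/dP)·(P/D) = −1.67 × (1980/3050.4) = -1.0839…

-1.08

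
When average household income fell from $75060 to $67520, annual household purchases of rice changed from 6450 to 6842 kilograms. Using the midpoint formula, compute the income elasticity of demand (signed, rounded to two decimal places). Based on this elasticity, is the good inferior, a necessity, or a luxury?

%ΔQ = (6842 − 6450)/[( 6450 + 6842)/2] = 392/6646 = 0.058982…
%ΔIncome = (67520 − 75060)/[( 75060 + 67520)/2] = -7540/71290 = -0.105765…
E_income = (392/6646) / (-7540/71290) = -0.5576…
E_income < 0 ⇒ inferior good.

-0.56; inferior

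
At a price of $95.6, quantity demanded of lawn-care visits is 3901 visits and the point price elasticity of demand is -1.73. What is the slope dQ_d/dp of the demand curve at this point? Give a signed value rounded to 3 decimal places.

Ed = (dQ_d/dp)·(p/Q_d) ⇒ dQ_d/dp = Ed·Q_d/p = (-1.73)·3901/95.6 = -70.59341…

-70.593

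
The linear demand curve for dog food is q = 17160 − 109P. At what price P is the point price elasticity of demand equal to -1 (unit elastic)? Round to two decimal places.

78.72

Ed = −109P/(17160 − 109P). Set this equal to -1:
109P = 1·(17160 − 109P) ⇒ 109P(1 + 1) = 1·17160
P = 1·17160 / (109·2) = 78.7155…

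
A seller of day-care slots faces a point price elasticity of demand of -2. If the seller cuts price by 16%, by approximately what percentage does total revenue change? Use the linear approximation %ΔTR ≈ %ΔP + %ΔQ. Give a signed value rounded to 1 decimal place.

%ΔQ ≈ Ed × %ΔP = (-2) × (-16%) = +32.0000%
%ΔTR ≈ %ΔP + %ΔQ = (-16%) + (+32.0000%) = +16.0000%

+16.0%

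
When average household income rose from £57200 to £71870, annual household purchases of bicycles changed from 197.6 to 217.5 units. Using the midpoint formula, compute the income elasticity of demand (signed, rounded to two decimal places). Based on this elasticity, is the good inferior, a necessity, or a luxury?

%ΔQ = (217.5 − 197.6)/[( 197.6 + 217.5)/2] = 19.9/207.55 = 0.095880…
%ΔIncome = (71870 − 57200)/[( 57200 + 71870)/2] = 14670/64535 = 0.227318…
E_income = (19.9/207.55) / (14670/64535) = 0.4217…
0 < E_income < 1 ⇒ normal good, necessity.

0.42; necessity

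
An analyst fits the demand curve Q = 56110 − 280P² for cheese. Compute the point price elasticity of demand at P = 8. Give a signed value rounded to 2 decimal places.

dQ/dP = −2·280·P = -4480. At P = 8, Q = 38190.
Ed = (dQ/dP)·(P/Q) = (-4480) × (8/38190) = -0.9384…

-0.94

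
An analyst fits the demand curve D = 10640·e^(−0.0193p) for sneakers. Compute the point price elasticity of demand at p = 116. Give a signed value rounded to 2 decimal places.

dD/dp = −0.0193·D = -21.8877. At p = 116, D = 1134.08.
Ed = (dD/dp)·(p/D) = (-21.8877) × (116/1134.08) = -2.2388

-2.24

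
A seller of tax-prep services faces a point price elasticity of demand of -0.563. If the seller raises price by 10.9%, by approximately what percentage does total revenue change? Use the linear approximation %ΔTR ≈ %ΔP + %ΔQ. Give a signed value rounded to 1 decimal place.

%ΔQ ≈ Ed × %ΔP = (-0.563) × (+10.9%) = -6.1367%
%ΔTR ≈ %ΔP + %ΔQ = (+10.9%) + (-6.1367%) = +4.7633%

+4.8%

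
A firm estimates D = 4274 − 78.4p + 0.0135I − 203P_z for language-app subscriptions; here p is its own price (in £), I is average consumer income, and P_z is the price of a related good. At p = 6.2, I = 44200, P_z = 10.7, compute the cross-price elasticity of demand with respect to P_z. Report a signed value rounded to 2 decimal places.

At the given values, D = 4274 − 78.4(6.2) + 0.0135(44200) − 203(10.7) = 2212.52.
∂D/∂P_z = -203.
E = (-203) × (10.7/2212.52) = -0.9817…

-0.98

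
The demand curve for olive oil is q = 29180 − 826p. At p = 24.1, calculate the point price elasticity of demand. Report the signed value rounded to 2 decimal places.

dq/dp = −826. At p = 24.1, q = 29180 − 826(24.1) = 9273.4.
Ed = (dq/dp)·(p/q) = −826 × (24.1/9273.4) = -2.1466…

-2.15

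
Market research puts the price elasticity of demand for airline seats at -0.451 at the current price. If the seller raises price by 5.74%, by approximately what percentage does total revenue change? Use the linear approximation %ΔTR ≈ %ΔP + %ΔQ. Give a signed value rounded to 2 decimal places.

%ΔQ ≈ Ed × %ΔP = (-0.451) × (+5.74%) = -2.5887%
%ΔTR ≈ %ΔP + %ΔQ = (+5.74%) + (-2.5887%) = +3.1513%

+3.15%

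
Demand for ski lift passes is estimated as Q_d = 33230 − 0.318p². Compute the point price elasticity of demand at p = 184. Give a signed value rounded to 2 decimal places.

-0.96

dQ_d/dp = −2·0.318·p = -117.024. At p = 184, Q_d = 22463.792.
Ed = (dQ_d/dp)·(p/Q_d) = (-117.024) × (184/22463.792) = -0.9585…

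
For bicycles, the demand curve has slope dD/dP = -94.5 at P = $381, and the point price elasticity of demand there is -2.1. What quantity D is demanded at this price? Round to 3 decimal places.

Ed = (dD/dP)·(P/D) ⇒ D = (dD/dP)·P/Ed = (-94.5)·381/(-2.1) = 17145

17145.000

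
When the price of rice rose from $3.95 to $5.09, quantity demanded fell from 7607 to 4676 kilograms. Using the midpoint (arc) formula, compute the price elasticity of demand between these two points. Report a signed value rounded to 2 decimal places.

-1.89

%ΔQ = (4676 − 7607) / [(7607 + 4676)/2] = -2931/6141.5 = -0.477244…
%ΔP = (5.09 − 3.95) / [(3.95 + 5.09)/2] = 1.14/4.52 = 0.252212…
Arc Ed = %ΔQ / %ΔP = (-2931/6141.5) / (1.14/4.52) = -1.8922…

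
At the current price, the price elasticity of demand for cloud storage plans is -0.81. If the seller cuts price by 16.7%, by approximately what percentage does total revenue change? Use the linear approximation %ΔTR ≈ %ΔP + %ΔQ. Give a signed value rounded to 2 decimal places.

-3.17%

%ΔQ ≈ Ed × %ΔP = (-0.81) × (-16.7%) = +13.5270%
%ΔTR ≈ %ΔP + %ΔQ = (-16.7%) + (+13.5270%) = -3.1730%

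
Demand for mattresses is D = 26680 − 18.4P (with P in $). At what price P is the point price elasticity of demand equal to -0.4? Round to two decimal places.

Ed = −18.4P/(26680 − 18.4P). Set this equal to -0.4:
18.4P = 0.4·(26680 − 18.4P) ⇒ 18.4P(1 + 0.4) = 0.4·26680
P = 0.4·26680 / (18.4·1.4) = 414.2857…

414.29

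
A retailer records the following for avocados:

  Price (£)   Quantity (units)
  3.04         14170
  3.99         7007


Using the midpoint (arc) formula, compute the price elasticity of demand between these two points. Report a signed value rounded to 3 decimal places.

%ΔQ = (7007 − 14170) / [(14170 + 7007)/2] = -7163/10588.5 = -0.676488…
%ΔP = (3.99 − 3.04) / [(3.04 + 3.99)/2] = 0.95/3.515 = 0.270270…
Arc Ed = %ΔQ / %ΔP = (-7163/10588.5) / (0.95/3.515) = -2.50300…

-2.503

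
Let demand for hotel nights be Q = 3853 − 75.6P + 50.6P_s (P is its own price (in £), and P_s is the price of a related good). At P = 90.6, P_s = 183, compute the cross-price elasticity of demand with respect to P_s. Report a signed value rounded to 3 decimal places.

1.478

At the given values, Q = 3853 − 75.6(90.6) + 50.6(183) = 6263.44.
∂Q/∂P_s = 50.6.
E = (50.6) × (183/6263.44) = 1.47838…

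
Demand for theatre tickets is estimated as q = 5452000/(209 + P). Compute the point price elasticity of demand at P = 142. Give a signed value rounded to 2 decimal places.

-0.40

dq/dP = −5452000/(209 + P)² = -44.2529. At P = 142, q = 15532.8.
Ed = (dq/dP)·(P/q) = (-44.2529) × (142/15532.8) = -0.4045…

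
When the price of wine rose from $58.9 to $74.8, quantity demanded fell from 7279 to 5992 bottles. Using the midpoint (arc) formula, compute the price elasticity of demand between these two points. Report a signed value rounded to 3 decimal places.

%ΔQ = (5992 − 7279) / [(7279 + 5992)/2] = -1287/6635.5 = -0.193956…
%ΔP = (74.8 − 58.9) / [(58.9 + 74.8)/2] = 15.9/66.85 = 0.237845…
Arc Ed = %ΔQ / %ΔP = (-1287/6635.5) / (15.9/66.85) = -0.81547…

-0.815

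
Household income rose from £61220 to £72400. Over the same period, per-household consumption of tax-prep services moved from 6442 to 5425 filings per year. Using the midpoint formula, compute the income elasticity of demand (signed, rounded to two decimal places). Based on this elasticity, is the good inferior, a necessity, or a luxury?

-1.02; inferior

%ΔQ = (5425 − 6442)/[( 6442 + 5425)/2] = -1017/5933.5 = -0.171399…
%ΔIncome = (72400 − 61220)/[( 61220 + 72400)/2] = 11180/66810 = 0.167340…
E_income = (-1017/5933.5) / (11180/66810) = -1.0242…
E_income < 0 ⇒ inferior good.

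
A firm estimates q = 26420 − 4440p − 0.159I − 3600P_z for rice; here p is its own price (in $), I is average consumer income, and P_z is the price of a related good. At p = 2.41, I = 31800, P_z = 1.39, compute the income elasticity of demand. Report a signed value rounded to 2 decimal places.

At the given values, q = 26420 − 4440(2.41) − 0.159(31800) − 3600(1.39) = 5659.4.
∂q/∂I = -0.159.
E = (-0.159) × (31800/5659.4) = -0.8934…

-0.89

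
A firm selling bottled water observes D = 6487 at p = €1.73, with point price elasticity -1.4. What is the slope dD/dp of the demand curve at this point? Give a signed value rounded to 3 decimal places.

Ed = (dD/dp)·(p/D) ⇒ dD/dp = Ed·D/p = (-1.4)·6487/1.73 = -5249.59537…

-5249.595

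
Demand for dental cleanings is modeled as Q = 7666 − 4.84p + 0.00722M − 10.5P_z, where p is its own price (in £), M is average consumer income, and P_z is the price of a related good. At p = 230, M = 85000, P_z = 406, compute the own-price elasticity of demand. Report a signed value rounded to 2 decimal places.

At the given values, Q = 7666 − 4.84(230) + 0.00722(85000) − 10.5(406) = 2903.5.
∂Q/∂p = −4.84.
E = (-4.84) × (230/2903.5) = -0.3833…

-0.38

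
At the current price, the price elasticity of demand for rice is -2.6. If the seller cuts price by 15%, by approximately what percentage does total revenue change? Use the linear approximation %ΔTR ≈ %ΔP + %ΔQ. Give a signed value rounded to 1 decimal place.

%ΔQ ≈ Ed × %ΔP = (-2.6) × (-15%) = +39.0000%
%ΔTR ≈ %ΔP + %ΔQ = (-15%) + (+39.0000%) = +24.0000%

+24.0%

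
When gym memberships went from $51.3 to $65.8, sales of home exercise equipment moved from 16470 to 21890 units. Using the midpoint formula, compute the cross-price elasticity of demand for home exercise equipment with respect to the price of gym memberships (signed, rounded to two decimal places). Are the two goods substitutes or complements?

1.14; substitutes

%ΔQ_{home exercise equipment} = (21890 − 16470)/avg = 5420/19180 = 0.282586…
%ΔP_{gym memberships} = (65.8 − 51.3)/avg = 14.5/58.55 = 0.247651…
E_cross = (5420/19180) / (14.5/58.55) = 1.1410…
E_cross > 0 ⇒ the goods are substitutes.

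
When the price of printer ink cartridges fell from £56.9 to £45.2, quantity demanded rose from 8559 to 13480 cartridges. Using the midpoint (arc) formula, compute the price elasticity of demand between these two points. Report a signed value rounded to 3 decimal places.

%ΔQ = (13480 − 8559) / [(8559 + 13480)/2] = 4921/11019.5 = 0.446571…
%ΔP = (45.2 − 56.9) / [(56.9 + 45.2)/2] = -11.7/51.05 = -0.229187…
Arc Ed = %ΔQ / %ΔP = (4921/11019.5) / (-11.7/51.05) = -1.94850…

-1.949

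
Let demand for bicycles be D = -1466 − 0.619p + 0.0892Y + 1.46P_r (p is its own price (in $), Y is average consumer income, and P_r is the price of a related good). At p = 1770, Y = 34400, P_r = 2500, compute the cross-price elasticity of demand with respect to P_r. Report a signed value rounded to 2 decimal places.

At the given values, D = -1466 − 0.619(1770) + 0.0892(34400) + 1.46(2500) = 4156.85.
∂D/∂P_r = 1.46.
E = (1.46) × (2500/4156.85) = 0.8780…

0.88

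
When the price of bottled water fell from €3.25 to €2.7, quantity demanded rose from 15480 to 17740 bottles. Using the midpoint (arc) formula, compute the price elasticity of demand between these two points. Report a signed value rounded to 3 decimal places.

%ΔQ = (17740 − 15480) / [(15480 + 17740)/2] = 2260/16610 = 0.136062…
%ΔP = (2.7 − 3.25) / [(3.25 + 2.7)/2] = -0.55/2.975 = -0.184873…
Arc Ed = %ΔQ / %ΔP = (2260/16610) / (-0.55/2.975) = -0.73597…

-0.736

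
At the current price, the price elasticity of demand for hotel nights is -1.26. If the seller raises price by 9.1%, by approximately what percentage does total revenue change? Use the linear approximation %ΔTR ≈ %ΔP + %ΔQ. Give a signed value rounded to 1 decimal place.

-2.4%

%ΔQ ≈ Ed × %ΔP = (-1.26) × (+9.1%) = -11.4660%
%ΔTR ≈ %ΔP + %ΔQ = (+9.1%) + (-11.4660%) = -2.3660%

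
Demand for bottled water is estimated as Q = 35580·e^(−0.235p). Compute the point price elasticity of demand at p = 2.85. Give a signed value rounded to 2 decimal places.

dQ/dp = −0.235·Q = -4279.62. At p = 2.85, Q = 18211.1.
Ed = (dQ/dp)·(p/Q) = (-4279.62) × (2.85/18211.1) = -0.6697…

-0.67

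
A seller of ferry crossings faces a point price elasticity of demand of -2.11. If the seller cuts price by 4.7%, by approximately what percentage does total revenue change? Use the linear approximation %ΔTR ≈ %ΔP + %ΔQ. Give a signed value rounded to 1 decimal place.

%ΔQ ≈ Ed × %ΔP = (-2.11) × (-4.7%) = +9.9170%
%ΔTR ≈ %ΔP + %ΔQ = (-4.7%) + (+9.9170%) = +5.2170%

+5.2%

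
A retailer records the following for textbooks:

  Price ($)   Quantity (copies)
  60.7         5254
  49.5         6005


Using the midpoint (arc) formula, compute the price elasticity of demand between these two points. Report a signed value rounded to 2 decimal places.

-0.66

%ΔQ = (6005 − 5254) / [(5254 + 6005)/2] = 751/5629.5 = 0.133404…
%ΔP = (49.5 − 60.7) / [(60.7 + 49.5)/2] = -11.2/55.1 = -0.203266…
Arc Ed = %ΔQ / %ΔP = (751/5629.5) / (-11.2/55.1) = -0.6563…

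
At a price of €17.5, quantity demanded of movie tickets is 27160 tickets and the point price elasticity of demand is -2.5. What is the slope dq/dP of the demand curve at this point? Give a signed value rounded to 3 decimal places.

-3880.000

Ed = (dq/dP)·(P/q) ⇒ dq/dP = Ed·q/P = (-2.5)·27160/17.5 = -3880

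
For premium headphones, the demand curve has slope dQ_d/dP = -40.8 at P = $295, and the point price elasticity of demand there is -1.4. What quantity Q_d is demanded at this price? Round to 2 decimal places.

8597.14

Ed = (dQ_d/dP)·(P/Q_d) ⇒ Q_d = (dQ_d/dP)·P/Ed = (-40.8)·295/(-1.4) = 8597.1428…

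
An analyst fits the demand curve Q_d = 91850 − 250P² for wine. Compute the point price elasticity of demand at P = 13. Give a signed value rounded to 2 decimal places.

-1.70

dQ_d/dP = −2·250·P = -6500. At P = 13, Q_d = 49600.
Ed = (dQ_d/dP)·(P/Q_d) = (-6500) × (13/49600) = -1.7036…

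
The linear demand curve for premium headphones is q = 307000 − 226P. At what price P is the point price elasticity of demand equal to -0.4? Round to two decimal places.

Ed = −226P/(307000 − 226P). Set this equal to -0.4:
226P = 0.4·(307000 − 226P) ⇒ 226P(1 + 0.4) = 0.4·307000
P = 0.4·307000 / (226·1.4) = 388.1163…

388.12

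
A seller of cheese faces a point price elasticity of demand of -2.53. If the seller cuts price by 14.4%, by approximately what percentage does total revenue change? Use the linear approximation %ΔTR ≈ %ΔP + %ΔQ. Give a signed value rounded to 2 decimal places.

%ΔQ ≈ Ed × %ΔP = (-2.53) × (-14.4%) = +36.4320%
%ΔTR ≈ %ΔP + %ΔQ = (-14.4%) + (+36.4320%) = +22.0320%

+22.03%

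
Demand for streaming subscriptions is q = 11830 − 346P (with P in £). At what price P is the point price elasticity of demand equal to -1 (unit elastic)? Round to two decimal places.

Ed = −346P/(11830 − 346P). Set this equal to -1:
346P = 1·(11830 − 346P) ⇒ 346P(1 + 1) = 1·11830
P = 1·11830 / (346·2) = 17.0953…

17.10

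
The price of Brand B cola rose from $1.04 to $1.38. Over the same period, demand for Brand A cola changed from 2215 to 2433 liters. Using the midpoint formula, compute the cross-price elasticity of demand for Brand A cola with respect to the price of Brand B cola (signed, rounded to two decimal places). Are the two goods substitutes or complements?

%ΔQ_{Brand A cola} = (2433 − 2215)/avg = 218/2324 = 0.093803…
%ΔP_{Brand B cola} = (1.38 − 1.04)/avg = 0.34/1.21 = 0.280991…
E_cross = (218/2324) / (0.34/1.21) = 0.3338…
E_cross > 0 ⇒ the goods are substitutes.

0.33; substitutes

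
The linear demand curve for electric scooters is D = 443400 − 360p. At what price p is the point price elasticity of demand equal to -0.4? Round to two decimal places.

Ed = −360p/(443400 − 360p). Set this equal to -0.4:
360p = 0.4·(443400 − 360p) ⇒ 360p(1 + 0.4) = 0.4·443400
p = 0.4·443400 / (360·1.4) = 351.9047…

351.90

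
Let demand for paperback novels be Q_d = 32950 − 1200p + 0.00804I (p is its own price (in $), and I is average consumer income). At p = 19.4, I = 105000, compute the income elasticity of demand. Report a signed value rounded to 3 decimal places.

0.080

At the given values, Q_d = 32950 − 1200(19.4) + 0.00804(105000) = 10514.2.
∂Q_d/∂I = 0.00804.
E = (0.00804) × (105000/10514.2) = 0.08029…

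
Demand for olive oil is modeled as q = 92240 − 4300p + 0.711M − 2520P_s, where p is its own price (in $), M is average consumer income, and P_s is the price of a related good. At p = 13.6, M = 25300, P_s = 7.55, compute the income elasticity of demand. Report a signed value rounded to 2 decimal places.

0.55

At the given values, q = 92240 − 4300(13.6) + 0.711(25300) − 2520(7.55) = 32722.3.
∂q/∂M = 0.711.
E = (0.711) × (25300/32722.3) = 0.5497…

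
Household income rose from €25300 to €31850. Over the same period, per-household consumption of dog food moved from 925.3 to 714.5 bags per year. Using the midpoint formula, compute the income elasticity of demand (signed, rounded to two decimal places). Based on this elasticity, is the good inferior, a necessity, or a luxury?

-1.12; inferior

%ΔQ = (714.5 − 925.3)/[( 925.3 + 714.5)/2] = -210.8/819.9 = -0.257104…
%ΔIncome = (31850 − 25300)/[( 25300 + 31850)/2] = 6550/28575 = 0.229221…
E_income = (-210.8/819.9) / (6550/28575) = -1.1216…
E_income < 0 ⇒ inferior good.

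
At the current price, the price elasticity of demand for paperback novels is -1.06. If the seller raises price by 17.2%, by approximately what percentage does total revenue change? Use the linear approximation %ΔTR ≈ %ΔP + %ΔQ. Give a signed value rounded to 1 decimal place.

%ΔQ ≈ Ed × %ΔP = (-1.06) × (+17.2%) = -18.2320%
%ΔTR ≈ %ΔP + %ΔQ = (+17.2%) + (-18.2320%) = -1.0320%

-1.0%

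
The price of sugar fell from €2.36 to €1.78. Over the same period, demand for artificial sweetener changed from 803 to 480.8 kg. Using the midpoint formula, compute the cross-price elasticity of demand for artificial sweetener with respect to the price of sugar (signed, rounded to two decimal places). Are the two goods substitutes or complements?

%ΔQ_{artificial sweetener} = (480.8 − 803)/avg = -322.2/641.9 = -0.501947…
%ΔP_{sugar} = (1.78 − 2.36)/avg = -0.58/2.07 = -0.280193…
E_cross = (-322.2/641.9) / (-0.58/2.07) = 1.7914…
E_cross > 0 ⇒ the goods are substitutes.

1.79; substitutes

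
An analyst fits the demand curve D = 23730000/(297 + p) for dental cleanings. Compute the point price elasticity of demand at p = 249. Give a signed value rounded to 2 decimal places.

-0.46

dD/dp = −23730000/(297 + p)² = -79.5999. At p = 249, D = 43461.5.
Ed = (dD/dp)·(p/D) = (-79.5999) × (249/43461.5) = -0.4560…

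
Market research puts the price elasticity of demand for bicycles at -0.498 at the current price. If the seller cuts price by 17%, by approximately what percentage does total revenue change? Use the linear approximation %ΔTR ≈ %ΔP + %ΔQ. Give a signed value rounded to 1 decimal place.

-8.5%

%ΔQ ≈ Ed × %ΔP = (-0.498) × (-17%) = +8.4660%
%ΔTR ≈ %ΔP + %ΔQ = (-17%) + (+8.4660%) = -8.5340%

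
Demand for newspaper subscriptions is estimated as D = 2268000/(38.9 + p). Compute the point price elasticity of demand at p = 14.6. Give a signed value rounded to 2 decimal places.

-0.27

dD/dp = −2268000/(38.9 + p)² = -792.384. At p = 14.6, D = 42392.5.
Ed = (dD/dp)·(p/D) = (-792.384) × (14.6/42392.5) = -0.2728…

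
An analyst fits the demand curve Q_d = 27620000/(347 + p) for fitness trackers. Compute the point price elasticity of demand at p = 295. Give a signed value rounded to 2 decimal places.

-0.46

dQ_d/dp = −27620000/(347 + p)² = -67.0122. At p = 295, Q_d = 43021.8.
Ed = (dQ_d/dp)·(p/Q_d) = (-67.0122) × (295/43021.8) = -0.4595…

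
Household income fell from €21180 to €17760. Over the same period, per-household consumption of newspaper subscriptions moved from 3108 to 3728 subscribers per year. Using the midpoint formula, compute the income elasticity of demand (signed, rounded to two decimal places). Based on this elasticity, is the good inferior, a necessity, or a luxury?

-1.03; inferior

%ΔQ = (3728 − 3108)/[( 3108 + 3728)/2] = 620/3418 = 0.181392…
%ΔIncome = (17760 − 21180)/[( 21180 + 17760)/2] = -3420/19470 = -0.175654…
E_income = (620/3418) / (-3420/19470) = -1.0326…
E_income < 0 ⇒ inferior good.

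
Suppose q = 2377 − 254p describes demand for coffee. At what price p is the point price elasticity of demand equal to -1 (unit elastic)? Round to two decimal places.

4.68

Ed = −254p/(2377 − 254p). Set this equal to -1:
254p = 1·(2377 − 254p) ⇒ 254p(1 + 1) = 1·2377
p = 1·2377 / (254·2) = 4.6791…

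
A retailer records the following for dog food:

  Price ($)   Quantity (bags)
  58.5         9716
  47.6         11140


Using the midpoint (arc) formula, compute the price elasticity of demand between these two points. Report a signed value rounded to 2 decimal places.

-0.66

%ΔQ = (11140 − 9716) / [(9716 + 11140)/2] = 1424/10428 = 0.136555…
%ΔP = (47.6 − 58.5) / [(58.5 + 47.6)/2] = -10.9/53.05 = -0.205466…
Arc Ed = %ΔQ / %ΔP = (1424/10428) / (-10.9/53.05) = -0.6646…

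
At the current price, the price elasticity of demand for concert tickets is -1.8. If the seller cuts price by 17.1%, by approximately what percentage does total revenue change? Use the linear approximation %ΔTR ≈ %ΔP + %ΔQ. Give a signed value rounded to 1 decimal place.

+13.7%

%ΔQ ≈ Ed × %ΔP = (-1.8) × (-17.1%) = +30.7800%
%ΔTR ≈ %ΔP + %ΔQ = (-17.1%) + (+30.7800%) = +13.6800%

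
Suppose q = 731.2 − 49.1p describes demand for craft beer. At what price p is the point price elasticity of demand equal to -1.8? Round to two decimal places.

9.57

Ed = −49.1p/(731.2 − 49.1p). Set this equal to -1.8:
49.1p = 1.8·(731.2 − 49.1p) ⇒ 49.1p(1 + 1.8) = 1.8·731.2
p = 1.8·731.2 / (49.1·2.8) = 9.5734…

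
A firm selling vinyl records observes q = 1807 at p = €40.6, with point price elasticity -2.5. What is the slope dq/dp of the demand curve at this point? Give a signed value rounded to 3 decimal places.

Ed = (dq/dp)·(p/q) ⇒ dq/dp = Ed·q/p = (-2.5)·1807/40.6 = -111.26847…

-111.268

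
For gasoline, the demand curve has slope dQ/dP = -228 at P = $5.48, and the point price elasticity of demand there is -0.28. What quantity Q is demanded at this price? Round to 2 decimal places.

4462.29

Ed = (dQ/dP)·(P/Q) ⇒ Q = (dQ/dP)·P/Ed = (-228)·5.48/(-0.28) = 4462.2857…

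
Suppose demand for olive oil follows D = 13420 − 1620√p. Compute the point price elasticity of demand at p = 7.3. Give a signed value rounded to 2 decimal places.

-0.24

dD/dp = −1620/(2√p) = -299.794. At p = 7.3, D = 9043.
Ed = (dD/dp)·(p/D) = (-299.794) × (7.3/9043) = -0.2420…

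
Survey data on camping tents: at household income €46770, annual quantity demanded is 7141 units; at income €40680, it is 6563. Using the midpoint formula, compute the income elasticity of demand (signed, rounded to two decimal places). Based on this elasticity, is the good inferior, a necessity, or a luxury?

%ΔQ = (6563 − 7141)/[( 7141 + 6563)/2] = -578/6852 = -0.084354…
%ΔIncome = (40680 − 46770)/[( 46770 + 40680)/2] = -6090/43725 = -0.139279…
E_income = (-578/6852) / (-6090/43725) = 0.6056…
0 < E_income < 1 ⇒ normal good, necessity.

0.61; necessity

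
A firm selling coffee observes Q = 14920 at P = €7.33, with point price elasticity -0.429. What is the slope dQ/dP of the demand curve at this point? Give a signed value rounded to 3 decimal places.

-873.217

Ed = (dQ/dP)·(P/Q) ⇒ dQ/dP = Ed·Q/P = (-0.429)·14920/7.33 = -873.21691…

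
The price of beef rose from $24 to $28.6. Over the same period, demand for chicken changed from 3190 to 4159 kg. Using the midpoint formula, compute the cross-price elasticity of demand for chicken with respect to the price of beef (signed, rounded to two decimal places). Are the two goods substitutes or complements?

%ΔQ_{chicken} = (4159 − 3190)/avg = 969/3674.5 = 0.263709…
%ΔP_{beef} = (28.6 − 24)/avg = 4.6/26.3 = 0.174904…
E_cross = (969/3674.5) / (4.6/26.3) = 1.5077…
E_cross > 0 ⇒ the goods are substitutes.

1.51; substitutes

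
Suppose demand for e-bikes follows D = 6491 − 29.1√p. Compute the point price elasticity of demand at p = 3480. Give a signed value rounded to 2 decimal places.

dD/dp = −29.1/(2√p) = -0.246646. At p = 3480, D = 4774.35.
Ed = (dD/dp)·(p/D) = (-0.246646) × (3480/4774.35) = -0.1797…

-0.18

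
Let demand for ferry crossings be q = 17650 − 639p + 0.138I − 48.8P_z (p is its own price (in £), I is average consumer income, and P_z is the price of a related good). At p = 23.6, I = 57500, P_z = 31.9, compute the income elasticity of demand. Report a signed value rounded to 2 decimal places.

0.89

At the given values, q = 17650 − 639(23.6) + 0.138(57500) − 48.8(31.9) = 8947.88.
∂q/∂I = 0.138.
E = (0.138) × (57500/8947.88) = 0.8868…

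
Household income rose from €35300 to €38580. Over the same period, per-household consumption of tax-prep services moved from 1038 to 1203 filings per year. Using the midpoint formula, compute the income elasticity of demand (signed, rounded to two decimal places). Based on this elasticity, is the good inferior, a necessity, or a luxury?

%ΔQ = (1203 − 1038)/[( 1038 + 1203)/2] = 165/1120.5 = 0.147255…
%ΔIncome = (38580 − 35300)/[( 35300 + 38580)/2] = 3280/36940 = 0.088792…
E_income = (165/1120.5) / (3280/36940) = 1.6584…
E_income > 1 ⇒ normal good, luxury.

1.66; luxury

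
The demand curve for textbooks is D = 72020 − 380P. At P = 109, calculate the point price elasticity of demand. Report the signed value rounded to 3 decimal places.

-1.354

dD/dP = −380. At P = 109, D = 72020 − 380(109) = 30600.
Ed = (dD/dP)·(P/D) = −380 × (109/30600) = -1.35359…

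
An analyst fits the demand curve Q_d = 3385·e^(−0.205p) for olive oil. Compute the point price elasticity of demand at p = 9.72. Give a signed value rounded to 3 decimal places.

dQ_d/dp = −0.205·Q_d = -94.6101. At p = 9.72, Q_d = 461.513.
Ed = (dQ_d/dp)·(p/Q_d) = (-94.6101) × (9.72/461.513) = -1.9926

-1.993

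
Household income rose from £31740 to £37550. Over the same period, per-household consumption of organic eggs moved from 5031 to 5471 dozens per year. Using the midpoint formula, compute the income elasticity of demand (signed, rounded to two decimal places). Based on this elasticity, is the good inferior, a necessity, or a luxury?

0.50; necessity

%ΔQ = (5471 − 5031)/[( 5031 + 5471)/2] = 440/5251 = 0.083793…
%ΔIncome = (37550 − 31740)/[( 31740 + 37550)/2] = 5810/34645 = 0.167700…
E_income = (440/5251) / (5810/34645) = 0.4996…
0 < E_income < 1 ⇒ normal good, necessity.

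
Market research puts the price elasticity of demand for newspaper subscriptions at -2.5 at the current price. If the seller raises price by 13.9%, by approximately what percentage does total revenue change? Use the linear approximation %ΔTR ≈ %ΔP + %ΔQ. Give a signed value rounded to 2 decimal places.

-20.85%

%ΔQ ≈ Ed × %ΔP = (-2.5) × (+13.9%) = -34.7500%
%ΔTR ≈ %ΔP + %ΔQ = (+13.9%) + (-34.7500%) = -20.8500%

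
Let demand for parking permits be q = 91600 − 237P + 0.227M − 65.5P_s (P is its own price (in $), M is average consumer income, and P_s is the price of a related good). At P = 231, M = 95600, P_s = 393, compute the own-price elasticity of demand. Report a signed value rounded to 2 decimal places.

-1.67

At the given values, q = 91600 − 237(231) + 0.227(95600) − 65.5(393) = 32812.7.
∂q/∂P = −237.
E = (-237) × (231/32812.7) = -1.6684…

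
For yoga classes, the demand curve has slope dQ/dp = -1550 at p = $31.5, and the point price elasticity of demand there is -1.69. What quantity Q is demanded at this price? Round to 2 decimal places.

Ed = (dQ/dp)·(p/Q) ⇒ Q = (dQ/dp)·p/Ed = (-1550)·31.5/(-1.69) = 28890.5325…

28890.53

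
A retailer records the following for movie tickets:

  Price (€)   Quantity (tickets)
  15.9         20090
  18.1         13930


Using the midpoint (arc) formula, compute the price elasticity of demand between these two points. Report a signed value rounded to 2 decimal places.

%ΔQ = (13930 − 20090) / [(20090 + 13930)/2] = -6160/17010 = -0.362139…
%ΔP = (18.1 − 15.9) / [(15.9 + 18.1)/2] = 2.2/17 = 0.129411…
Arc Ed = %ΔQ / %ΔP = (-6160/17010) / (2.2/17) = -2.7983…

-2.80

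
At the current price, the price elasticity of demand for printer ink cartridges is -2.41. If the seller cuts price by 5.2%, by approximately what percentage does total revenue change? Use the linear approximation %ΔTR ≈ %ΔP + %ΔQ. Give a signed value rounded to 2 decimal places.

%ΔQ ≈ Ed × %ΔP = (-2.41) × (-5.2%) = +12.5320%
%ΔTR ≈ %ΔP + %ΔQ = (-5.2%) + (+12.5320%) = +7.3320%

+7.33%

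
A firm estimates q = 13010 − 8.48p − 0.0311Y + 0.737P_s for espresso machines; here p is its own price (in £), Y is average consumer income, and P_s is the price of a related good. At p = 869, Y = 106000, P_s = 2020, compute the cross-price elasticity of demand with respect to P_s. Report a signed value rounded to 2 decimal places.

At the given values, q = 13010 − 8.48(869) − 0.0311(106000) + 0.737(2020) = 3833.02.
∂q/∂P_s = 0.737.
E = (0.737) × (2020/3833.02) = 0.3883…

0.39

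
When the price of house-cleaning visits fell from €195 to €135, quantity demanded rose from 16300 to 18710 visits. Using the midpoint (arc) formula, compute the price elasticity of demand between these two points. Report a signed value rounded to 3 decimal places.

%ΔQ = (18710 − 16300) / [(16300 + 18710)/2] = 2410/17505 = 0.137674…
%ΔP = (135 − 195) / [(195 + 135)/2] = -60/165 = -0.363636…
Arc Ed = %ΔQ / %ΔP = (2410/17505) / (-60/165) = -0.37860…

-0.379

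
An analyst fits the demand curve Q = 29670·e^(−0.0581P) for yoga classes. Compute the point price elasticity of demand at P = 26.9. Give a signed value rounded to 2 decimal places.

dQ/dP = −0.0581·Q = -361.193. At P = 26.9, Q = 6216.74.
Ed = (dQ/dP)·(P/Q) = (-361.193) × (26.9/6216.74) = -1.5628…

-1.56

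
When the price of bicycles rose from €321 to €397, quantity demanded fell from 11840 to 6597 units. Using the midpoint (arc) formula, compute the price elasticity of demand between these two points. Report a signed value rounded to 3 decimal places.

-2.687

%ΔQ = (6597 − 11840) / [(11840 + 6597)/2] = -5243/9218.5 = -0.568747…
%ΔP = (397 − 321) / [(321 + 397)/2] = 76/359 = 0.211699…
Arc Ed = %ΔQ / %ΔP = (-5243/9218.5) / (76/359) = -2.68658…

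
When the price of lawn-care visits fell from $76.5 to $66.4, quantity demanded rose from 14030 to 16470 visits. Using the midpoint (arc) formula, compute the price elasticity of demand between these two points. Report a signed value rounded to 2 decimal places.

-1.13

%ΔQ = (16470 − 14030) / [(14030 + 16470)/2] = 2440/15250 = 0.16
%ΔP = (66.4 − 76.5) / [(76.5 + 66.4)/2] = -10.1/71.45 = -0.141357…
Arc Ed = %ΔQ / %ΔP = (2440/15250) / (-10.1/71.45) = -1.1318…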